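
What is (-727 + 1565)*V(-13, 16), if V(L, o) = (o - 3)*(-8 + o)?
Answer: 87152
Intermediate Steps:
V(L, o) = (-8 + o)*(-3 + o) (V(L, o) = (-3 + o)*(-8 + o) = (-8 + o)*(-3 + o))
(-727 + 1565)*V(-13, 16) = (-727 + 1565)*(24 + 16² - 11*16) = 838*(24 + 256 - 176) = 838*104 = 87152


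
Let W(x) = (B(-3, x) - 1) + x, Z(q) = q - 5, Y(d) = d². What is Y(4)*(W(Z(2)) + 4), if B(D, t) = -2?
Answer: -32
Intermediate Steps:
Z(q) = -5 + q
W(x) = -3 + x (W(x) = (-2 - 1) + x = -3 + x)
Y(4)*(W(Z(2)) + 4) = 4²*((-3 + (-5 + 2)) + 4) = 16*((-3 - 3) + 4) = 16*(-6 + 4) = 16*(-2) = -32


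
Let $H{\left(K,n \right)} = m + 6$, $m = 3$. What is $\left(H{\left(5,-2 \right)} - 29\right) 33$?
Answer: $-660$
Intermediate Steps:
$H{\left(K,n \right)} = 9$ ($H{\left(K,n \right)} = 3 + 6 = 9$)
$\left(H{\left(5,-2 \right)} - 29\right) 33 = \left(9 - 29\right) 33 = \left(-20\right) 33 = -660$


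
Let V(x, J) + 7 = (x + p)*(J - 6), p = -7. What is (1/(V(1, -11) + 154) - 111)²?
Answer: 763859044/62001 ≈ 12320.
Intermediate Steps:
V(x, J) = -7 + (-7 + x)*(-6 + J) (V(x, J) = -7 + (x - 7)*(J - 6) = -7 + (-7 + x)*(-6 + J))
(1/(V(1, -11) + 154) - 111)² = (1/((35 - 7*(-11) - 6*1 - 11*1) + 154) - 111)² = (1/((35 + 77 - 6 - 11) + 154) - 111)² = (1/(95 + 154) - 111)² = (1/249 - 111)² = (-27638/249)² = 763859044/62001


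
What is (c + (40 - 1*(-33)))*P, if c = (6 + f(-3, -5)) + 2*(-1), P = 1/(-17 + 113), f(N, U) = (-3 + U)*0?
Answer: 77/96 ≈ 0.80208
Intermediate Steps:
f(N, U) = 0
P = 1/96 ≈ 0.010417
c = 4 (c = (6 + 0) + 2*(-1) = 6 - 2 = 4)
(c + (40 - 1*(-33)))*P = (4 + (40 - 1*(-33)))*(1/96) = (4 + (40 + 33))*(1/96) = (4 + 73)*(1/96) = 77*(1/96) = 77/96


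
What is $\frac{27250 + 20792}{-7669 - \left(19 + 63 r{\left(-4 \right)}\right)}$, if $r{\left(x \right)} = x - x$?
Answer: $- \frac{24021}{3844} \approx -6.249$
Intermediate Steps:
$r{\left(x \right)} = 0$
$\frac{27250 + 20792}{-7669 - \left(19 + 63 r{\left(-4 \right)}\right)} = \frac{27250 + 20792}{-7669 - 19} = \frac{48042}{-7669 + \left(0 - 19\right)} = \frac{48042}{-7669 - 19} = \frac{48042}{-7688} = 48042 \left(- \frac{1}{7688}\right) = - \frac{24021}{3844}$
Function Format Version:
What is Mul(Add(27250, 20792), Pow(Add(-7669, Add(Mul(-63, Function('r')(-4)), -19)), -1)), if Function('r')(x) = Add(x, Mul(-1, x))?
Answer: Rational(-24021, 3844) ≈ -6.2490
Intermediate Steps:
Function('r')(x) = 0
Mul(Add(27250, 20792), Pow(Add(-7669, Add(Mul(-63, Function('r')(-4)), -19)), -1)) = Mul(Add(27250, 20792), Pow(Add(-7669, Add(Mul(-63, 0), -19)), -1)) = Mul(48042, Pow(Add(-7669, Add(0, -19)), -1)) = Mul(48042, Pow(Add(-7669, -19), -1)) = Mul(48042, Pow(-7688, -1)) = Mul(48042, Rational(-1, 7688)) = Rational(-24021, 3844)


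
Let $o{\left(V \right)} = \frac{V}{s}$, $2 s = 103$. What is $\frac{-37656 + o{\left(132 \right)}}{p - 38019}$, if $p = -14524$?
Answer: $\frac{3878304}{5411929} \approx 0.71662$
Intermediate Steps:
$s = \frac{103}{2}$ ($s = \frac{1}{2} \cdot 103 = \frac{103}{2} \approx 51.5$)
$o{\left(V \right)} = \frac{2 V}{103}$ ($o{\left(V \right)} = \frac{V}{\frac{103}{2}} = V \frac{2}{103} = \frac{2 V}{103}$)
$\frac{-37656 + o{\left(132 \right)}}{p - 38019} = \frac{-37656 + \frac{2}{103} \cdot 132}{-14524 - 38019} = \frac{-37656 + \frac{264}{103}}{-52543} = \left(- \frac{3878304}{103}\right) \left(- \frac{1}{52543}\right) = \frac{3878304}{5411929}$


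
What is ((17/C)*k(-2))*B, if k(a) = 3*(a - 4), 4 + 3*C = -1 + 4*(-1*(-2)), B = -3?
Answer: 918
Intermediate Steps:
C = 1 (C = -4/3 + (-1 + 4*(-1*(-2)))/3 = -4/3 + (-1 + 4*2)/3 = -4/3 + (-1 + 8)/3 = -4/3 + (⅓)*7 = -4/3 + 7/3 = 1)
k(a) = -12 + 3*a (k(a) = 3*(-4 + a) = -12 + 3*a)
((17/C)*k(-2))*B = ((17/1)*(-12 + 3*(-2)))*(-3) = ((17*1)*(-12 - 6))*(-3) = (17*(-18))*(-3) = -306*(-3) = 918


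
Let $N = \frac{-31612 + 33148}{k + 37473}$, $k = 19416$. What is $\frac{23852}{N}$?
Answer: $\frac{113076369}{128} \approx 8.8341 \cdot 10^{5}$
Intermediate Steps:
$N = \frac{512}{18963}$ ($N = \frac{-31612 + 33148}{19416 + 37473} = \frac{1536}{56889} = 1536 \cdot \frac{1}{56889} = \frac{512}{18963} \approx 0.027$)
$\frac{23852}{N} = \frac{23852}{\frac{512}{18963}} = 23852 \cdot \frac{18963}{512} = \frac{113076369}{128}$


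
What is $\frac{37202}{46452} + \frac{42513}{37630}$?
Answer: $\frac{421840642}{218498595} \approx 1.9306$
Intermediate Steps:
$\frac{37202}{46452} + \frac{42513}{37630} = 37202 \cdot \frac{1}{46452} + 42513 \cdot \frac{1}{37630} = \frac{18601}{23226} + \frac{42513}{37630} = \frac{421840642}{218498595}$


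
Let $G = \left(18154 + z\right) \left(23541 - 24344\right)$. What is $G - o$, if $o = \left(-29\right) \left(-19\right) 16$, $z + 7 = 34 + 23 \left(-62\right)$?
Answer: $-13463081$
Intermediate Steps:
$z = -1399$ ($z = -7 + \left(34 + 23 \left(-62\right)\right) = -7 + \left(34 - 1426\right) = -7 - 1392 = -1399$)
$o = 8816$ ($o = 551 \cdot 16 = 8816$)
$G = -13454265$ ($G = \left(18154 - 1399\right) \left(23541 - 24344\right) = 16755 \left(-803\right) = -13454265$)
$G - o = -13454265 - 8816 = -13463081$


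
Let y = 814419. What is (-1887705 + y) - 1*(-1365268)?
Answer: 291982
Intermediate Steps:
(-1887705 + y) - 1*(-1365268) = (-1887705 + 814419) - 1*(-1365268) = -1073286 + 1365268 = 291982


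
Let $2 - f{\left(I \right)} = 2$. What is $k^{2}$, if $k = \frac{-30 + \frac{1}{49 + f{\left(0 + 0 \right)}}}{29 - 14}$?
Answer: $\frac{2157961}{540225} \approx 3.9946$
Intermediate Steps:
$f{\left(I \right)} = 0$ ($f{\left(I \right)} = 2 - 2 = 0$)
$k = - \frac{1469}{735}$ ($k = \frac{-30 + \frac{1}{49 + 0}}{29 - 14} = \frac{-30 + \frac{1}{49}}{15} = \left(-30 + \frac{1}{49}\right) \frac{1}{15} = \left(- \frac{1469}{49}\right) \frac{1}{15} = - \frac{1469}{735} \approx -1.9986$)
$k^{2} = \left(- \frac{1469}{735}\right)^{2} = \frac{2157961}{540225}$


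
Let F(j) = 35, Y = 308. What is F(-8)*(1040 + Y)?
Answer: 47180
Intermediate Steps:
F(-8)*(1040 + Y) = 35*(1040 + 308) = 35*1348 = 47180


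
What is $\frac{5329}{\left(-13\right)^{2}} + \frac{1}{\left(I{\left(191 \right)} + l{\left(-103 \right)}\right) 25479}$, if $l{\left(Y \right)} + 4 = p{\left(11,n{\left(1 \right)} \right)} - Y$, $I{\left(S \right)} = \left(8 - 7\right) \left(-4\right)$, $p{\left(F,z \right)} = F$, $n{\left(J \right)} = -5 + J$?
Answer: $\frac{14392424815}{456430806} \approx 31.533$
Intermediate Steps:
$I{\left(S \right)} = -4$ ($I{\left(S \right)} = 1 \left(-4\right) = -4$)
$l{\left(Y \right)} = 7 - Y$ ($l{\left(Y \right)} = -4 - \left(-11 + Y\right) = 7 - Y$)
$\frac{5329}{\left(-13\right)^{2}} + \frac{1}{\left(I{\left(191 \right)} + l{\left(-103 \right)}\right) 25479} = \frac{5329}{\left(-13\right)^{2}} + \frac{1}{\left(-4 + \left(7 - -103\right)\right) 25479} = \frac{5329}{169} + \frac{1}{-4 + \left(7 + 103\right)} \frac{1}{25479} = 5329 \cdot \frac{1}{169} + \frac{1}{-4 + 110} \cdot \frac{1}{25479} = \frac{5329}{169} + \frac{1}{106} \cdot \frac{1}{25479} = \frac{5329}{169} + \frac{1}{2700774} = \frac{14392424815}{456430806}$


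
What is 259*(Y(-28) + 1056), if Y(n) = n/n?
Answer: 273763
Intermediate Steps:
Y(n) = 1
259*(Y(-28) + 1056) = 259*(1 + 1056) = 259*1057 = 273763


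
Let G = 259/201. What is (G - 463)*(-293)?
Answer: 27191572/201 ≈ 1.3528e+5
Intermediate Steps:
G = 259/201 (G = 259*(1/201) = 259/201 ≈ 1.2886)
(G - 463)*(-293) = (259/201 - 463)*(-293) = -92804/201*(-293) = 27191572/201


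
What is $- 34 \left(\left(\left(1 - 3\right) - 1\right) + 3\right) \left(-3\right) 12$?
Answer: $0$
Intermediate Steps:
$- 34 \left(\left(\left(1 - 3\right) - 1\right) + 3\right) \left(-3\right) 12 = - 34 \left(\left(-2 - 1\right) + 3\right) \left(-3\right) 12 = - 34 \left(-3 + 3\right) \left(-3\right) 12 = - 34 \cdot 0 \left(-3\right) 12 = \left(-34\right) 0 \cdot 12 = 0 \cdot 12 = 0$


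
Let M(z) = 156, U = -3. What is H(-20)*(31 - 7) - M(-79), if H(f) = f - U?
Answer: -564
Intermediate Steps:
H(f) = 3 + f (H(f) = f - 1*(-3) = f + 3 = 3 + f)
H(-20)*(31 - 7) - M(-79) = (3 - 20)*(31 - 7) - 1*156 = -17*24 - 156 = -408 - 156 = -564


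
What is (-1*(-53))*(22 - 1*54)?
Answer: -1696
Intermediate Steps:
(-1*(-53))*(22 - 1*54) = 53*(22 - 54) = 53*(-32) = -1696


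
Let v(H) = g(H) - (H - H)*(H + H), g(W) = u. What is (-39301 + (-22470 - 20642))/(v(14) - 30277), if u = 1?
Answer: 9157/3364 ≈ 2.7221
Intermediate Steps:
g(W) = 1
v(H) = 1 (v(H) = 1 - (H - H)*(H + H) = 1 - 0*2*H = 1 - 1*0 = 1 + 0 = 1)
(-39301 + (-22470 - 20642))/(v(14) - 30277) = (-39301 + (-22470 - 20642))/(1 - 30277) = (-39301 - 43112)/(-30276) = -82413*(-1/30276) = 9157/3364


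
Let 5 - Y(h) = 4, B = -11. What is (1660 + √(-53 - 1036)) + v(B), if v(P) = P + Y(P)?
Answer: 1650 + 33*I ≈ 1650.0 + 33.0*I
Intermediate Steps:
Y(h) = 1 (Y(h) = 5 - 1*4 = 5 - 4 = 1)
v(P) = 1 + P (v(P) = P + 1 = 1 + P)
(1660 + √(-53 - 1036)) + v(B) = (1660 + √(-53 - 1036)) + (1 - 11) = (1660 + √(-1089)) - 10 = (1660 + 33*I) - 10 = 1650 + 33*I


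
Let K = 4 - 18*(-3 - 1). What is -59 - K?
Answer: -135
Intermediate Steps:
K = 76 (K = 4 - 18*(-4) = 4 - 6*(-12) = 4 + 72 = 76)
-59 - K = -59 - 1*76 = -59 - 76 = -135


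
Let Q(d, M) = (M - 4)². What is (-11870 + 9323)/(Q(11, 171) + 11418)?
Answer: -2547/39307 ≈ -0.064798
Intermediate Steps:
Q(d, M) = (-4 + M)²
(-11870 + 9323)/(Q(11, 171) + 11418) = (-11870 + 9323)/((-4 + 171)² + 11418) = -2547/(167² + 11418) = -2547/(27889 + 11418) = -2547/39307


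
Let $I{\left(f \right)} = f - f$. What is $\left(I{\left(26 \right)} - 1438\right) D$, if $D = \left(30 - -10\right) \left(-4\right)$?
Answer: $230080$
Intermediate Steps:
$I{\left(f \right)} = 0$
$D = -160$ ($D = \left(30 + 10\right) \left(-4\right) = 40 \left(-4\right) = -160$)
$\left(I{\left(26 \right)} - 1438\right) D = \left(0 - 1438\right) \left(-160\right) = \left(-1438\right) \left(-160\right) = 230080$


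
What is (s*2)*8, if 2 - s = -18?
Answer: 320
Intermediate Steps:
s = 20 (s = 2 - 1*(-18) = 2 + 18 = 20)
(s*2)*8 = (20*2)*8 = 40*8 = 320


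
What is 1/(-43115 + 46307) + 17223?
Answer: 54975817/3192 ≈ 17223.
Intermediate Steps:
1/(-43115 + 46307) + 17223 = 1/3192 + 17223 = 54975817/3192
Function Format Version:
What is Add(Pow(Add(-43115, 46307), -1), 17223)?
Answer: Rational(54975817, 3192) ≈ 17223.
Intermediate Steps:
Add(Pow(Add(-43115, 46307), -1), 17223) = Add(Pow(3192, -1), 17223) = Add(Rational(1, 3192), 17223) = Rational(54975817, 3192)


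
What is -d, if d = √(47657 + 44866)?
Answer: -√92523 ≈ -304.18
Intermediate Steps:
d = √92523 ≈ 304.18
-d = -√92523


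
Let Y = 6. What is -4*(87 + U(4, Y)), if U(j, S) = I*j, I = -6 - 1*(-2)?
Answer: -284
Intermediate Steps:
I = -4 (I = -6 + 2 = -4)
U(j, S) = -4*j
-4*(87 + U(4, Y)) = -4*(87 - 4*4) = -4*(87 - 16) = -4*71 = -284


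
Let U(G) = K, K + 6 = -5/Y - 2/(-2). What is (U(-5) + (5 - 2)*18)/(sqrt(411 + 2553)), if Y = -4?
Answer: 67*sqrt(741)/1976 ≈ 0.92299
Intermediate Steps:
K = -15/4 (K = -6 + (-5/(-4) - 2/(-2)) = -6 + (-5*(-1/4) - 2*(-1/2)) = -6 + (5/4 + 1) = -6 + 9/4 = -15/4 ≈ -3.7500)
U(G) = -15/4
(U(-5) + (5 - 2)*18)/(sqrt(411 + 2553)) = (-15/4 + (5 - 2)*18)/(sqrt(411 + 2553)) = (-15/4 + 3*18)/(sqrt(2964)) = (-15/4 + 54)/((2*sqrt(741))) = 201*(sqrt(741)/1482)/4 = 67*sqrt(741)/1976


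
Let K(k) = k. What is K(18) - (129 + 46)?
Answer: -157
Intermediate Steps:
K(18) - (129 + 46) = 18 - (129 + 46) = 18 - 1*175 = 18 - 175 = -157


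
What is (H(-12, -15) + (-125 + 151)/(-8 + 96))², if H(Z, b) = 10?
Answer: 205209/1936 ≈ 106.00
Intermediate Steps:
(H(-12, -15) + (-125 + 151)/(-8 + 96))² = (10 + (-125 + 151)/(-8 + 96))² = (10 + 26/88)² = (10 + 26*(1/88))² = (10 + 13/44)² = (453/44)² = 205209/1936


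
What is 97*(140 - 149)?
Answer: -873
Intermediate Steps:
97*(140 - 149) = 97*(-9) = -873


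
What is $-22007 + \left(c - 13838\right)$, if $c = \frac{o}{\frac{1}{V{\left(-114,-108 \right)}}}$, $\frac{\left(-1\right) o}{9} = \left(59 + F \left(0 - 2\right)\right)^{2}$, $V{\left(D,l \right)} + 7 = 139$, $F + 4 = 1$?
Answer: $-5055145$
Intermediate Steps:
$F = -3$ ($F = -4 + 1 = -3$)
$V{\left(D,l \right)} = 132$ ($V{\left(D,l \right)} = -7 + 139 = 132$)
$o = -38025$ ($o = - 9 \left(59 - 3 \left(0 - 2\right)\right)^{2} = - 9 \left(59 - -6\right)^{2} = - 9 \left(59 + 6\right)^{2} = - 9 \cdot 65^{2} = \left(-9\right) 4225 = -38025$)
$c = -5019300$ ($c = - \frac{38025}{\frac{1}{132}} = - 38025 \frac{1}{\frac{1}{132}} = \left(-38025\right) 132 = -5019300$)
$-22007 + \left(c - 13838\right) = -22007 - 5033138 = -5055145$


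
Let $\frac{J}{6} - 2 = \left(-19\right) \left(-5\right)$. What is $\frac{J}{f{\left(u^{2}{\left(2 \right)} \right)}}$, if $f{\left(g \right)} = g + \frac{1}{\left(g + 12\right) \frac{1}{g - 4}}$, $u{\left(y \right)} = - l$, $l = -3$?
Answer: $63$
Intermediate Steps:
$u{\left(y \right)} = 3$ ($u{\left(y \right)} = \left(-1\right) \left(-3\right) = 3$)
$f{\left(g \right)} = g + \frac{-4 + g}{12 + g}$ ($f{\left(g \right)} = g + \frac{1}{\left(12 + g\right) \frac{1}{-4 + g}} = g + \frac{1}{\frac{1}{-4 + g} \left(12 + g\right)} = g + \frac{-4 + g}{12 + g}$)
$J = 582$ ($J = 12 + 6 \left(\left(-19\right) \left(-5\right)\right) = 12 + 6 \cdot 95 = 12 + 570 = 582$)
$\frac{J}{f{\left(u^{2}{\left(2 \right)} \right)}} = \frac{582}{\frac{1}{12 + 3^{2}} \left(-4 + \left(3^{2}\right)^{2} + 13 \cdot 3^{2}\right)} = \frac{582}{\frac{1}{12 + 9} \left(-4 + 9^{2} + 13 \cdot 9\right)} = \frac{582}{\frac{1}{21} \left(-4 + 81 + 117\right)} = \frac{582}{\frac{1}{21} \cdot 194} = \frac{582}{\frac{194}{21}} = 582 \cdot \frac{21}{194} = 63$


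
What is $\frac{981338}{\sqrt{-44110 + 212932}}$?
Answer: $\frac{490669 \sqrt{18758}}{28137} \approx 2388.4$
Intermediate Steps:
$\frac{981338}{\sqrt{-44110 + 212932}} = \frac{981338}{\sqrt{168822}} = \frac{981338}{3 \sqrt{18758}} = 981338 \frac{\sqrt{18758}}{56274} = \frac{490669 \sqrt{18758}}{28137}$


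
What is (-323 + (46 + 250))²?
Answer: 729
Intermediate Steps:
(-323 + (46 + 250))² = (-323 + 296)² = (-27)² = 729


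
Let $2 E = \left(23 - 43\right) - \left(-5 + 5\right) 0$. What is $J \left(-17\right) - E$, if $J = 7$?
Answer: $-109$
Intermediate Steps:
$E = -10$ ($E = \frac{\left(23 - 43\right) - \left(-5 + 5\right) 0}{2} = \frac{-20 - 0 \cdot 0}{2} = \frac{-20 - 0}{2} = \frac{-20 + 0}{2} = \frac{1}{2} \left(-20\right) = -10$)
$J \left(-17\right) - E = 7 \left(-17\right) - -10 = -119 + 10 = -109$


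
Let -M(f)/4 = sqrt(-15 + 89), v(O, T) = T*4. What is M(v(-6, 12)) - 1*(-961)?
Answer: 961 - 4*sqrt(74) ≈ 926.59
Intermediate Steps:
v(O, T) = 4*T
M(f) = -4*sqrt(74) (M(f) = -4*sqrt(-15 + 89) = -4*sqrt(74))
M(v(-6, 12)) - 1*(-961) = -4*sqrt(74) - 1*(-961) = -4*sqrt(74) + 961 = 961 - 4*sqrt(74)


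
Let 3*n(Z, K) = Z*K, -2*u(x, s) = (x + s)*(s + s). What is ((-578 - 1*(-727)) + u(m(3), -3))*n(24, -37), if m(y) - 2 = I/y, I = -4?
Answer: -42032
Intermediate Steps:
m(y) = 2 - 4/y
u(x, s) = -s*(s + x) (u(x, s) = -(x + s)*(s + s)/2 = -(s + x)*2*s/2 = -s*(s + x))
n(Z, K) = K*Z/3 (n(Z, K) = (Z*K)/3 = (K*Z)/3 = K*Z/3)
((-578 - 1*(-727)) + u(m(3), -3))*n(24, -37) = ((-578 - 1*(-727)) - 1*(-3)*(-3 + (2 - 4/3)))*((⅓)*(-37)*24) = ((-578 + 727) - 1*(-3)*(-3 + (2 - 4*⅓)))*(-296) = (149 - 1*(-3)*(-3 + (2 - 4/3)))*(-296) = (149 - 1*(-3)*(-3 + ⅔))*(-296) = (149 - 1*(-3)*(-7/3))*(-296) = (149 - 7)*(-296) = 142*(-296) = -42032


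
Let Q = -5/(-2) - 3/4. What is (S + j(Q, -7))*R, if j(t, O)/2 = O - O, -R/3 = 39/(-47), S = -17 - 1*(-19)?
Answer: 234/47 ≈ 4.9787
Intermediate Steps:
S = 2 (S = -17 + 19 = 2)
Q = 7/4 (Q = -5*(-½) - 3*¼ = 5/2 - ¾ = 7/4 ≈ 1.7500)
R = 117/47 (R = -117/(-47) = -117*(-1)/47 = -3*(-39/47) = 117/47 ≈ 2.4894)
j(t, O) = 0 (j(t, O) = 2*(O - O) = 2*0 = 0)
(S + j(Q, -7))*R = (2 + 0)*(117/47) = 2*(117/47) = 234/47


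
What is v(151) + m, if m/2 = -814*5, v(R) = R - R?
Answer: -8140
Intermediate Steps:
v(R) = 0
m = -8140 (m = 2*(-814*5) = 2*(-4070) = -8140)
v(151) + m = 0 - 8140 = -8140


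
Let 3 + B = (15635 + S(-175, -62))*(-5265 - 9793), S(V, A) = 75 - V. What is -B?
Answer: 239196333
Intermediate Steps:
B = -239196333 (B = -3 + (15635 + (75 - 1*(-175)))*(-5265 - 9793) = -3 + (15635 + (75 + 175))*(-15058) = -3 + (15635 + 250)*(-15058) = -3 + 15885*(-15058) = -3 - 239196330 = -239196333)
-B = -1*(-239196333) = 239196333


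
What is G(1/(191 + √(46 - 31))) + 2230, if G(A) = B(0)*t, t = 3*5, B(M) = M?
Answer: 2230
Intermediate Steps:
t = 15
G(A) = 0 (G(A) = 0*15 = 0)
G(1/(191 + √(46 - 31))) + 2230 = 0 + 2230 = 2230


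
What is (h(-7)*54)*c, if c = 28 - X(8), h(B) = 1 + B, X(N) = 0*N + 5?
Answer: -7452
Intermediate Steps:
X(N) = 5 (X(N) = 0 + 5 = 5)
c = 23 (c = 28 - 1*5 = 28 - 5 = 23)
(h(-7)*54)*c = ((1 - 7)*54)*23 = -6*54*23 = -324*23 = -7452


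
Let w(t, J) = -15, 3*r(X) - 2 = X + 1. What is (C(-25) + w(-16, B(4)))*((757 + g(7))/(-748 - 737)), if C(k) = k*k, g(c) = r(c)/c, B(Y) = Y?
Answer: -1940654/6237 ≈ -311.15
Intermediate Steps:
r(X) = 1 + X/3 (r(X) = 2/3 + (X + 1)/3 = 2/3 + (1 + X)/3 = 2/3 + (1/3 + X/3) = 1 + X/3)
g(c) = (1 + c/3)/c
C(k) = k**2
(C(-25) + w(-16, B(4)))*((757 + g(7))/(-748 - 737)) = ((-25)**2 - 15)*((757 + (1/3)*(3 + 7)/7)/(-748 - 737)) = (625 - 15)*((757 + (1/3)*(1/7)*10)/(-1485)) = 610*((757 + 10/21)*(-1/1485)) = 610*((15907/21)*(-1/1485)) = 610*(-15907/31185) = -1940654/6237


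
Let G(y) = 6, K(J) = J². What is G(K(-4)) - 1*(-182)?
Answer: 188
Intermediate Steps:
G(K(-4)) - 1*(-182) = 6 - 1*(-182) = 6 + 182 = 188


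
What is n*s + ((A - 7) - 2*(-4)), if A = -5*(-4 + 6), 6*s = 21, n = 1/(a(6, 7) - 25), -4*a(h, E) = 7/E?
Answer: -923/101 ≈ -9.1386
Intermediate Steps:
a(h, E) = -7/(4*E)
n = -4/101 (n = 1/(-7/4/7 - 25) = 1/(-7/4*⅐ - 25) = 1/(-¼ - 25) = 1/(-101/4) = -4/101 ≈ -0.039604)
s = 7/2 (s = (⅙)*21 = 7/2 ≈ 3.5000)
A = -10 (A = -5*2 = -10)
n*s + ((A - 7) - 2*(-4)) = -4/101*7/2 + ((-10 - 7) - 2*(-4)) = -14/101 + (-17 + 8) = -14/101 - 9 = -923/101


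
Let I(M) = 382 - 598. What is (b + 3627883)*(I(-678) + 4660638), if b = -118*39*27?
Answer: 16328389671438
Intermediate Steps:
I(M) = -216
b = -124254 (b = -4602*27 = -124254)
(b + 3627883)*(I(-678) + 4660638) = (-124254 + 3627883)*(-216 + 4660638) = 3503629*4660422 = 16328389671438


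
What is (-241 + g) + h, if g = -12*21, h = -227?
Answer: -720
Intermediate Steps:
g = -252
(-241 + g) + h = (-241 - 252) - 227 = -493 - 227 = -720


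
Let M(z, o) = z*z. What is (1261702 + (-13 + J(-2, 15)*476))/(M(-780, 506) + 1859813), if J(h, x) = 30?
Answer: 381/737 ≈ 0.51696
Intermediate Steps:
M(z, o) = z²
(1261702 + (-13 + J(-2, 15)*476))/(M(-780, 506) + 1859813) = (1261702 + (-13 + 30*476))/((-780)² + 1859813) = (1261702 + (-13 + 14280))/(608400 + 1859813) = (1261702 + 14267)/2468213 = 1275969*(1/2468213) = 381/737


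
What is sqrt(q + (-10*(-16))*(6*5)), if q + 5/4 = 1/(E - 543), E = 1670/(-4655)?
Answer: sqrt(4912025905471647)/1011734 ≈ 69.273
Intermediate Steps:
E = -334/931 (E = 1670*(-1/4655) = -334/931 ≈ -0.35875)
q = -2533059/2023468 (q = -5/4 + 1/(-334/931 - 543) = -5/4 + 1/(-505867/931) = -5/4 - 931/505867 = -2533059/2023468 ≈ -1.2518)
sqrt(q + (-10*(-16))*(6*5)) = sqrt(-2533059/2023468 + (-10*(-16))*(6*5)) = sqrt(-2533059/2023468 + 160*30) = sqrt(-2533059/2023468 + 4800) = sqrt(9710113341/2023468) = sqrt(4912025905471647)/1011734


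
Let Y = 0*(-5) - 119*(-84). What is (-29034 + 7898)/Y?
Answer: -5284/2499 ≈ -2.1144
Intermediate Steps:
Y = 9996 (Y = 0 + 9996 = 9996)
(-29034 + 7898)/Y = (-29034 + 7898)/9996 = -21136*1/9996 = -5284/2499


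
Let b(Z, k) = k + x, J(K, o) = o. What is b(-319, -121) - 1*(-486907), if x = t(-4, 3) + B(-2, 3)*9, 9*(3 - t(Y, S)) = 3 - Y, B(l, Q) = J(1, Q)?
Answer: 4381337/9 ≈ 4.8682e+5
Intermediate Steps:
B(l, Q) = Q
t(Y, S) = 8/3 + Y/9 (t(Y, S) = 3 - (3 - Y)/9 = 3 + (-⅓ + Y/9) = 8/3 + Y/9)
x = 263/9 (x = (8/3 + (⅑)*(-4)) + 3*9 = (8/3 - 4/9) + 27 = 20/9 + 27 = 263/9 ≈ 29.222)
b(Z, k) = 263/9 + k (b(Z, k) = k + 263/9 = 263/9 + k)
b(-319, -121) - 1*(-486907) = (263/9 - 121) - 1*(-486907) = -826/9 + 486907 = 4381337/9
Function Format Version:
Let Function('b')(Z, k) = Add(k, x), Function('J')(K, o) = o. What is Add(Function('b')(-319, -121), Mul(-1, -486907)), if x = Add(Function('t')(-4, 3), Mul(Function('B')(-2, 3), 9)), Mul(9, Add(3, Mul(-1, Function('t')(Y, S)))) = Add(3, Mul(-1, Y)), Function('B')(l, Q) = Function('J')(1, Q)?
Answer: Rational(4381337, 9) ≈ 4.8682e+5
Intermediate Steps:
Function('B')(l, Q) = Q
Function('t')(Y, S) = Add(Rational(8, 3), Mul(Rational(1, 9), Y)) (Function('t')(Y, S) = Add(3, Mul(Rational(-1, 9), Add(3, Mul(-1, Y)))) = Add(3, Add(Rational(-1, 3), Mul(Rational(1, 9), Y))) = Add(Rational(8, 3), Mul(Rational(1, 9), Y)))
x = Rational(263, 9) (x = Add(Add(Rational(8, 3), Mul(Rational(1, 9), -4)), Mul(3, 9)) = Add(Add(Rational(8, 3), Rational(-4, 9)), 27) = Add(Rational(20, 9), 27) = Rational(263, 9) ≈ 29.222)
Function('b')(Z, k) = Add(Rational(263, 9), k) (Function('b')(Z, k) = Add(k, Rational(263, 9)) = Add(Rational(263, 9), k))
Add(Function('b')(-319, -121), Mul(-1, -486907)) = Add(Add(Rational(263, 9), -121), Mul(-1, -486907)) = Add(Rational(-826, 9), 486907) = Rational(4381337, 9)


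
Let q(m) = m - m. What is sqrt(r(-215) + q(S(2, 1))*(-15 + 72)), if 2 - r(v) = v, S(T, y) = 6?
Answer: sqrt(217) ≈ 14.731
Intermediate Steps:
q(m) = 0
r(v) = 2 - v
sqrt(r(-215) + q(S(2, 1))*(-15 + 72)) = sqrt((2 - 1*(-215)) + 0*(-15 + 72)) = sqrt((2 + 215) + 0*57) = sqrt(217 + 0) = sqrt(217)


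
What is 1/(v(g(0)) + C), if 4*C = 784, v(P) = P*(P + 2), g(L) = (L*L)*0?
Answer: 1/196 ≈ 0.0051020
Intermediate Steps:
g(L) = 0 (g(L) = L²*0 = 0)
v(P) = P*(2 + P)
C = 196 (C = (¼)*784 = 196)
1/(v(g(0)) + C) = 1/(0*(2 + 0) + 196) = 1/(0*2 + 196) = 1/(0 + 196) = 1/196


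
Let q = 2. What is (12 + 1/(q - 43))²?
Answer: 241081/1681 ≈ 143.42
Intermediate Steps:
(12 + 1/(q - 43))² = (12 + 1/(2 - 43))² = (12 + 1/(-41))² = (12 - 1/41)² = (491/41)² = 241081/1681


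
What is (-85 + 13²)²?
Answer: 7056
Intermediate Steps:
(-85 + 13²)² = (-85 + 169)² = 84² = 7056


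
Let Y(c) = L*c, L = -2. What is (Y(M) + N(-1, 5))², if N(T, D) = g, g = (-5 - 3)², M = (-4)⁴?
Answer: 200704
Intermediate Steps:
M = 256
g = 64 (g = (-8)² = 64)
Y(c) = -2*c
N(T, D) = 64
(Y(M) + N(-1, 5))² = (-2*256 + 64)² = (-512 + 64)² = (-448)² = 200704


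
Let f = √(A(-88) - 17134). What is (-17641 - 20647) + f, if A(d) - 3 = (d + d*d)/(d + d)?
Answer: -38288 + 7*I*√1402/2 ≈ -38288.0 + 131.05*I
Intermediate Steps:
A(d) = 3 + (d + d²)/(2*d) (A(d) = 3 + (d + d*d)/(d + d) = 3 + (d + d²)/((2*d)) = 3 + (d + d²)*(1/(2*d)) = 3 + (d + d²)/(2*d))
f = 7*I*√1402/2 (f = √((7/2 + (½)*(-88)) - 17134) = √((7/2 - 44) - 17134) = √(-81/2 - 17134) = √(-34349/2) = 7*I*√1402/2 ≈ 131.05*I)
(-17641 - 20647) + f = (-17641 - 20647) + 7*I*√1402/2 = -38288 + 7*I*√1402/2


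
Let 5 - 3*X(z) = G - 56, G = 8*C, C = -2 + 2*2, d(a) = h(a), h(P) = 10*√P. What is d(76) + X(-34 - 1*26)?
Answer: 15 + 20*√19 ≈ 102.18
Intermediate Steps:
d(a) = 10*√a
C = 2 (C = -2 + 4 = 2)
G = 16 (G = 8*2 = 16)
X(z) = 15 (X(z) = 5/3 - (16 - 56)/3 = 5/3 - ⅓*(-40) = 5/3 + 40/3 = 15)
d(76) + X(-34 - 1*26) = 10*√76 + 15 = 10*(2*√19) + 15 = 20*√19 + 15 = 15 + 20*√19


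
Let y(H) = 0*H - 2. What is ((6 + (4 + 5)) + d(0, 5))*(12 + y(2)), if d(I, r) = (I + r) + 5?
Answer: 250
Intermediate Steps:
y(H) = -2 (y(H) = 0 - 2 = -2)
d(I, r) = 5 + I + r
((6 + (4 + 5)) + d(0, 5))*(12 + y(2)) = ((6 + (4 + 5)) + (5 + 0 + 5))*(12 - 2) = ((6 + 9) + 10)*10 = (15 + 10)*10 = 25*10 = 250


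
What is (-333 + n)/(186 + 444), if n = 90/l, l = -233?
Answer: -1233/2330 ≈ -0.52918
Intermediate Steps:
n = -90/233 (n = 90/(-233) = 90*(-1/233) = -90/233 ≈ -0.38627)
(-333 + n)/(186 + 444) = (-333 - 90/233)/(186 + 444) = -77679/233/630 = -77679/233*1/630 = -1233/2330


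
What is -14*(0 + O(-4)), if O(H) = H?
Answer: 56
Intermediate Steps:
-14*(0 + O(-4)) = -14*(0 - 4) = -14*(-4) = 56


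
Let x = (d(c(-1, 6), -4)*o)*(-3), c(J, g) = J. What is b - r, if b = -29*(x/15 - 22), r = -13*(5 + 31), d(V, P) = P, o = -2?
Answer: 5762/5 ≈ 1152.4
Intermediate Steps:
x = -24 (x = -4*(-2)*(-3) = 8*(-3) = -24)
r = -468 (r = -13*36 = -468)
b = 3422/5 (b = -29*(-24/15 - 22) = -29*(-24*1/15 - 22) = -29*(-8/5 - 22) = -29*(-118/5) = 3422/5 ≈ 684.40)
b - r = 3422/5 - 1*(-468) = 3422/5 + 468 = 5762/5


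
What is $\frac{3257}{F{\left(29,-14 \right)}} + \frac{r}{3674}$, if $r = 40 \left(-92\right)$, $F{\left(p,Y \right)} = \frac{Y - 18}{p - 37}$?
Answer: $\frac{5975749}{7348} \approx 813.25$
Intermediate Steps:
$F{\left(p,Y \right)} = \frac{-18 + Y}{-37 + p}$
$r = -3680$
$\frac{3257}{F{\left(29,-14 \right)}} + \frac{r}{3674} = \frac{3257}{\frac{1}{-37 + 29} \left(-18 - 14\right)} - \frac{3680}{3674} = \frac{3257}{\frac{1}{-8} \left(-32\right)} - \frac{1840}{1837} = \frac{3257}{\left(- \frac{1}{8}\right) \left(-32\right)} - \frac{1840}{1837} = \frac{3257}{4} - \frac{1840}{1837} = \frac{5975749}{7348}$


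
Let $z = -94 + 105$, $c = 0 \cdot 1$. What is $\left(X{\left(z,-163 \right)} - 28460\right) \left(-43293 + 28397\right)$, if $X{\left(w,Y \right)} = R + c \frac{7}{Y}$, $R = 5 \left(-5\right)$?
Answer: $424312560$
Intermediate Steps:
$R = -25$
$c = 0$
$z = 11$
$X{\left(w,Y \right)} = -25$ ($X{\left(w,Y \right)} = -25 + 0 \frac{7}{Y} = -25 + 0 = -25$)
$\left(X{\left(z,-163 \right)} - 28460\right) \left(-43293 + 28397\right) = \left(-25 - 28460\right) \left(-43293 + 28397\right) = \left(-28485\right) \left(-14896\right) = 424312560$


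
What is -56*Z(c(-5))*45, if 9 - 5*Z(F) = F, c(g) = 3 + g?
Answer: -5544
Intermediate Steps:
Z(F) = 9/5 - F/5
-56*Z(c(-5))*45 = -56*(9/5 - (3 - 5)/5)*45 = -56*(9/5 - 1/5*(-2))*45 = -56*(9/5 + 2/5)*45 = -56*11/5*45 = -616/5*45 = -5544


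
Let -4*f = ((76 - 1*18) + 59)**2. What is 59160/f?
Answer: -78880/4563 ≈ -17.287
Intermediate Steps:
f = -13689/4 (f = -((76 - 1*18) + 59)**2/4 = -((76 - 18) + 59)**2/4 = -(58 + 59)**2/4 = -1/4*117**2 = -1/4*13689 = -13689/4 ≈ -3422.3)
59160/f = 59160/(-13689/4) = 59160*(-4/13689) = -78880/4563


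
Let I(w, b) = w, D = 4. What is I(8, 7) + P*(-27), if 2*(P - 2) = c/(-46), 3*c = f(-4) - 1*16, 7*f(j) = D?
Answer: -7649/161 ≈ -47.509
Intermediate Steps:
f(j) = 4/7 (f(j) = (⅐)*4 = 4/7)
c = -36/7 (c = (4/7 - 1*16)/3 = (4/7 - 16)/3 = (⅓)*(-108/7) = -36/7 ≈ -5.1429)
P = 331/161 (P = 2 + (-36/7/(-46))/2 = 2 + (-36/7*(-1/46))/2 = 2 + (½)*(18/161) = 2 + 9/161 = 331/161 ≈ 2.0559)
I(8, 7) + P*(-27) = 8 + (331/161)*(-27) = 8 - 8937/161 = -7649/161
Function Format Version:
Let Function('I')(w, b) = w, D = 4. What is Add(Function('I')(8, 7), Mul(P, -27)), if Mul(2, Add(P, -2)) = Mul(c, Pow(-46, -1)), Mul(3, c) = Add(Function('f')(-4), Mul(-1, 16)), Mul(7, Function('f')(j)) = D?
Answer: Rational(-7649, 161) ≈ -47.509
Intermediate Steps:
Function('f')(j) = Rational(4, 7) (Function('f')(j) = Mul(Rational(1, 7), 4) = Rational(4, 7))
c = Rational(-36, 7) (c = Mul(Rational(1, 3), Add(Rational(4, 7), Mul(-1, 16))) = Mul(Rational(1, 3), Add(Rational(4, 7), -16)) = Mul(Rational(1, 3), Rational(-108, 7)) = Rational(-36, 7) ≈ -5.1429)
P = Rational(331, 161) (P = Add(2, Mul(Rational(1, 2), Mul(Rational(-36, 7), Pow(-46, -1)))) = Add(2, Mul(Rational(1, 2), Mul(Rational(-36, 7), Rational(-1, 46)))) = Add(2, Mul(Rational(1, 2), Rational(18, 161))) = Add(2, Rational(9, 161)) = Rational(331, 161) ≈ 2.0559)
Add(Function('I')(8, 7), Mul(P, -27)) = Add(8, Mul(Rational(331, 161), -27)) = Add(8, Rational(-8937, 161)) = Rational(-7649, 161)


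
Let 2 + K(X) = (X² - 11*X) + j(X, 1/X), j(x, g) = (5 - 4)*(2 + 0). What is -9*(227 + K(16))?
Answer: -2763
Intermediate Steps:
j(x, g) = 2 (j(x, g) = 1*2 = 2)
K(X) = X² - 11*X (K(X) = -2 + ((X² - 11*X) + 2) = -2 + (2 + X² - 11*X) = X² - 11*X)
-9*(227 + K(16)) = -9*(227 + 16*(-11 + 16)) = -9*(227 + 16*5) = -9*(227 + 80) = -9*307 = -2763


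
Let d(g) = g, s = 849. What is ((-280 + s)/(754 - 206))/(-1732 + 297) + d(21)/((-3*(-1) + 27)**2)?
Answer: 133349/5897850 ≈ 0.022610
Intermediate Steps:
((-280 + s)/(754 - 206))/(-1732 + 297) + d(21)/((-3*(-1) + 27)**2) = ((-280 + 849)/(754 - 206))/(-1732 + 297) + 21/((-3*(-1) + 27)**2) = (569/548)/(-1435) + 21/((3 + 27)**2) = (569*(1/548))*(-1/1435) + 21/(30**2) = (569/548)*(-1/1435) + 21/900 = -569/786380 + 21*(1/900) = -569/786380 + 7/300 = 133349/5897850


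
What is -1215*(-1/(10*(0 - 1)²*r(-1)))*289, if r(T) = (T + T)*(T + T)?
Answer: 70227/8 ≈ 8778.4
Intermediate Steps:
r(T) = 4*T² (r(T) = (2*T)*(2*T) = 4*T²)
-1215*(-1/(10*(0 - 1)²*r(-1)))*289 = -1215*(-1/(40*(0 - 1)²))*289 = -1215/(((4*1)*(-1)²)*(-10))*289 = -1215/((4*1)*(-10))*289 = -1215/(4*(-10))*289 = -1215/(-40)*289 = -1215*(-1/40)*289 = (243/8)*289 = 70227/8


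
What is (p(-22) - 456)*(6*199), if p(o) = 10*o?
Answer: -807144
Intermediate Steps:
(p(-22) - 456)*(6*199) = (10*(-22) - 456)*(6*199) = (-220 - 456)*1194 = -676*1194 = -807144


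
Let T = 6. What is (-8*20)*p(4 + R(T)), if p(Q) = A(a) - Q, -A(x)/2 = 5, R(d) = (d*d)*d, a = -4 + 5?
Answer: 36800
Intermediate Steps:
a = 1
R(d) = d**3 (R(d) = d**2*d = d**3)
A(x) = -10 (A(x) = -2*5 = -10)
p(Q) = -10 - Q
(-8*20)*p(4 + R(T)) = (-8*20)*(-10 - (4 + 6**3)) = -160*(-10 - (4 + 216)) = -160*(-10 - 1*220) = -160*(-10 - 220) = -160*(-230) = 36800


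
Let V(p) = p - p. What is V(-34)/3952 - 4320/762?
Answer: -720/127 ≈ -5.6693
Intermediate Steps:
V(p) = 0
V(-34)/3952 - 4320/762 = 0/3952 - 4320/762 = 0*(1/3952) - 4320*1/762 = 0 - 720/127 = -720/127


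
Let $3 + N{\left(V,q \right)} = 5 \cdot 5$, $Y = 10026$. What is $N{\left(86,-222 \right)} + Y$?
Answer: $10048$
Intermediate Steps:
$N{\left(V,q \right)} = 22$ ($N{\left(V,q \right)} = -3 + 5 \cdot 5 = -3 + 25 = 22$)
$N{\left(86,-222 \right)} + Y = 22 + 10026 = 10048$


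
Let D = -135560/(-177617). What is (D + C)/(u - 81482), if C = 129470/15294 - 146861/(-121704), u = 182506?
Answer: 17424149477001/168682426024023296 ≈ 0.00010330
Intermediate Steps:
C = 90924793/9400712 (C = 129470*(1/15294) - 146861*(-1/121704) = 64735/7647 + 13351/11064 = 90924793/9400712 ≈ 9.6721)
D = 135560/177617 (D = -135560*(-1/177617) = 135560/177617 ≈ 0.76322)
(D + C)/(u - 81482) = (135560/177617 + 90924793/9400712)/(182506 - 81482) = (17424149477001/1669726263304)/101024 = (17424149477001/1669726263304)*(1/101024) = 17424149477001/168682426024023296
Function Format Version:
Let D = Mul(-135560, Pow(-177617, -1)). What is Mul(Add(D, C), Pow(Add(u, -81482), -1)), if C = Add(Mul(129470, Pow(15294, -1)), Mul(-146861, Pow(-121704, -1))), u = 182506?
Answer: Rational(17424149477001, 168682426024023296) ≈ 0.00010330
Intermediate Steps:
C = Rational(90924793, 9400712) (C = Add(Mul(129470, Rational(1, 15294)), Mul(-146861, Rational(-1, 121704))) = Add(Rational(64735, 7647), Rational(13351, 11064)) = Rational(90924793, 9400712) ≈ 9.6721)
D = Rational(135560, 177617) (D = Mul(-135560, Rational(-1, 177617)) = Rational(135560, 177617) ≈ 0.76322)
Mul(Add(D, C), Pow(Add(u, -81482), -1)) = Mul(Add(Rational(135560, 177617), Rational(90924793, 9400712)), Pow(Add(182506, -81482), -1)) = Mul(Rational(17424149477001, 1669726263304), Pow(101024, -1)) = Mul(Rational(17424149477001, 1669726263304), Rational(1, 101024)) = Rational(17424149477001, 168682426024023296)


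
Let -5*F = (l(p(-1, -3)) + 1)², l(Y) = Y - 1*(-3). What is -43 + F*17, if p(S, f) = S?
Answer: -368/5 ≈ -73.600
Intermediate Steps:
l(Y) = 3 + Y (l(Y) = Y + 3 = 3 + Y)
F = -9/5 (F = -((3 - 1) + 1)²/5 = -(2 + 1)²/5 = -⅕*3² = -⅕*9 = -9/5 ≈ -1.8000)
-43 + F*17 = -43 - 9/5*17 = -43 - 153/5 = -368/5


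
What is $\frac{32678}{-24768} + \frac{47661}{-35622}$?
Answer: $- \frac{65125649}{24507936} \approx -2.6573$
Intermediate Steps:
$\frac{32678}{-24768} + \frac{47661}{-35622} = 32678 \left(- \frac{1}{24768}\right) + 47661 \left(- \frac{1}{35622}\right) = - \frac{16339}{12384} - \frac{15887}{11874} = - \frac{65125649}{24507936}$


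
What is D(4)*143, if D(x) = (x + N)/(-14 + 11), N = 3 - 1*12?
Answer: 715/3 ≈ 238.33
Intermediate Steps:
N = -9 (N = 3 - 12 = -9)
D(x) = 3 - x/3 (D(x) = (x - 9)/(-14 + 11) = (-9 + x)/(-3) = (-9 + x)*(-1/3) = 3 - x/3)
D(4)*143 = (3 - 1/3*4)*143 = (3 - 4/3)*143 = (5/3)*143 = 715/3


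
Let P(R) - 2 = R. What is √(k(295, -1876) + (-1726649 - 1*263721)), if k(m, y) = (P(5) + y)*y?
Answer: √1515874 ≈ 1231.2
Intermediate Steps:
P(R) = 2 + R
k(m, y) = y*(7 + y) (k(m, y) = ((2 + 5) + y)*y = (7 + y)*y = y*(7 + y))
√(k(295, -1876) + (-1726649 - 1*263721)) = √(-1876*(7 - 1876) + (-1726649 - 1*263721)) = √(-1876*(-1869) + (-1726649 - 263721)) = √(3506244 - 1990370) = √1515874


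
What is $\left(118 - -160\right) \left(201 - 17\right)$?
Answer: $51152$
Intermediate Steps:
$\left(118 - -160\right) \left(201 - 17\right) = \left(118 + 160\right) 184 = 278 \cdot 184 = 51152$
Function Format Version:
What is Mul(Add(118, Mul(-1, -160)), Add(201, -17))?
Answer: 51152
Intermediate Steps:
Mul(Add(118, Mul(-1, -160)), Add(201, -17)) = Mul(Add(118, 160), 184) = Mul(278, 184) = 51152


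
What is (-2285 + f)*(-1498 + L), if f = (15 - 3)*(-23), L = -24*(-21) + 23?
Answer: 2486731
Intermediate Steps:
L = 527 (L = 504 + 23 = 527)
f = -276 (f = 12*(-23) = -276)
(-2285 + f)*(-1498 + L) = (-2285 - 276)*(-1498 + 527) = -2561*(-971) = 2486731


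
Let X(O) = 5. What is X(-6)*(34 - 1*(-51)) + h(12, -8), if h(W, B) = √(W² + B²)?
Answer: 425 + 4*√13 ≈ 439.42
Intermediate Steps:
h(W, B) = √(B² + W²)
X(-6)*(34 - 1*(-51)) + h(12, -8) = 5*(34 - 1*(-51)) + √((-8)² + 12²) = 5*(34 + 51) + √(64 + 144) = 5*85 + √208 = 425 + 4*√13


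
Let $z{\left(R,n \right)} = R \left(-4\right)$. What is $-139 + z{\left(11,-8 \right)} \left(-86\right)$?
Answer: $3645$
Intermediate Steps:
$z{\left(R,n \right)} = - 4 R$
$-139 + z{\left(11,-8 \right)} \left(-86\right) = -139 + \left(-4\right) 11 \left(-86\right) = -139 - -3784 = -139 + 3784 = 3645$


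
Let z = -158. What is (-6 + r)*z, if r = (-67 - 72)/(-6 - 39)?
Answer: 20698/45 ≈ 459.96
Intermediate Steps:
r = 139/45 (r = -139/(-45) = -139*(-1/45) = 139/45 ≈ 3.0889)
(-6 + r)*z = (-6 + 139/45)*(-158) = -131/45*(-158) = 20698/45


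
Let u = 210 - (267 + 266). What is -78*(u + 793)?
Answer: -36660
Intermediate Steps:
u = -323 (u = 210 - 1*533 = 210 - 533 = -323)
-78*(u + 793) = -78*(-323 + 793) = -78*470 = -36660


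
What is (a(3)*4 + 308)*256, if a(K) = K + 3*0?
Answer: 81920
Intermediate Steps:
a(K) = K (a(K) = K + 0 = K)
(a(3)*4 + 308)*256 = (3*4 + 308)*256 = (12 + 308)*256 = 320*256 = 81920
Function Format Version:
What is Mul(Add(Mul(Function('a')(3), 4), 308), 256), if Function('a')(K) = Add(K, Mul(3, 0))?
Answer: 81920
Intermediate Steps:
Function('a')(K) = K (Function('a')(K) = Add(K, 0) = K)
Mul(Add(Mul(Function('a')(3), 4), 308), 256) = Mul(Add(Mul(3, 4), 308), 256) = Mul(Add(12, 308), 256) = Mul(320, 256) = 81920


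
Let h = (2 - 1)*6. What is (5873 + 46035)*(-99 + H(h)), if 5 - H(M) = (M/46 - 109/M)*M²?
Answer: 662968976/23 ≈ 2.8825e+7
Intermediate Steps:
h = 6 (h = 1*6 = 6)
H(M) = 5 - M²*(-109/M + M/46) (H(M) = 5 - (M/46 - 109/M)*M² = 5 - (-109/M + M/46)*M² = 5 - M²*(-109/M + M/46))
(5873 + 46035)*(-99 + H(h)) = (5873 + 46035)*(-99 + (5 + 109*6 - 1/46*6³)) = 51908*(-99 + (5 + 654 - 1/46*216)) = 51908*(-99 + (5 + 654 - 108/23)) = 51908*(-99 + 15049/23) = 51908*(12772/23) = 662968976/23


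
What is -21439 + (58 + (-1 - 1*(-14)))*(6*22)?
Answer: -12067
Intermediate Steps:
-21439 + (58 + (-1 - 1*(-14)))*(6*22) = -21439 + (58 + (-1 + 14))*132 = -21439 + (58 + 13)*132 = -21439 + 71*132 = -21439 + 9372 = -12067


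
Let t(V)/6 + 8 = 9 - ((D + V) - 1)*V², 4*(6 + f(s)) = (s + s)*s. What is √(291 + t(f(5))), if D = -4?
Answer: 3*I*√37/2 ≈ 9.1241*I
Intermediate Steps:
f(s) = -6 + s²/2 (f(s) = -6 + ((s + s)*s)/4 = -6 + ((2*s)*s)/4 = -6 + (2*s²)/4 = -6 + s²/2)
t(V) = 6 - 6*V²*(-5 + V) (t(V) = -48 + 6*(9 - ((-4 + V) - 1)*V²) = -48 + 6*(9 - (-5 + V)*V²) = -48 + 6*(9 - V²*(-5 + V)) = -48 + (54 - 6*V²*(-5 + V)) = 6 - 6*V²*(-5 + V))
√(291 + t(f(5))) = √(291 + (6 - 6*(-6 + (½)*5²)³ + 30*(-6 + (½)*5²)²)) = √(291 + (6 - 6*(-6 + (½)*25)³ + 30*(-6 + (½)*25)²)) = √(291 + (6 - 6*(-6 + 25/2)³ + 30*(-6 + 25/2)²)) = √(291 + (6 - 6*(13/2)³ + 30*(13/2)²)) = √(291 + (6 - 6*2197/8 + 30*(169/4))) = √(291 + (6 - 6591/4 + 2535/2)) = √(291 - 1497/4) = √(-333/4) = 3*I*√37/2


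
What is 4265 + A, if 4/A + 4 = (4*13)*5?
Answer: 272961/64 ≈ 4265.0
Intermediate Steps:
A = 1/64 (A = 4/(-4 + (4*13)*5) = 4/(-4 + 52*5) = 4/(-4 + 260) = 4/256 = 4*(1/256) = 1/64 ≈ 0.015625)
4265 + A = 4265 + 1/64 = 272961/64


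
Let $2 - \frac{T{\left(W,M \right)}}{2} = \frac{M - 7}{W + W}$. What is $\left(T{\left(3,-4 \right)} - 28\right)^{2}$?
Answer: $\frac{3721}{9} \approx 413.44$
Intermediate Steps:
$T{\left(W,M \right)} = 4 - \frac{-7 + M}{W}$ ($T{\left(W,M \right)} = 4 - 2 \frac{M - 7}{W + W} = 4 - 2 \frac{-7 + M}{2 W} = 4 - \frac{-7 + M}{W}$)
$\left(T{\left(3,-4 \right)} - 28\right)^{2} = \left(\frac{7 - -4 + 4 \cdot 3}{3} - 28\right)^{2} = \left(\frac{7 + 4 + 12}{3} - 28\right)^{2} = \left(\frac{1}{3} \cdot 23 - 28\right)^{2} = \left(\frac{23}{3} - 28\right)^{2} = \left(- \frac{61}{3}\right)^{2} = \frac{3721}{9}$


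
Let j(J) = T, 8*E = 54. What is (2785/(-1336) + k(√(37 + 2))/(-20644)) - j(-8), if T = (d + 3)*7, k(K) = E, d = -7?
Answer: 357374097/13790192 ≈ 25.915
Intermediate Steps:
E = 27/4 (E = (⅛)*54 = 27/4 ≈ 6.7500)
k(K) = 27/4
T = -28 (T = (-7 + 3)*7 = -4*7 = -28)
j(J) = -28
(2785/(-1336) + k(√(37 + 2))/(-20644)) - j(-8) = (2785/(-1336) + (27/4)/(-20644)) - 1*(-28) = (2785*(-1/1336) + (27/4)*(-1/20644)) + 28 = (-2785/1336 - 27/82576) + 28 = -28751279/13790192 + 28 = 357374097/13790192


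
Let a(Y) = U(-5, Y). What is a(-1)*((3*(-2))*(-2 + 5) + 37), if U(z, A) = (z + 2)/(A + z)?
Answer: 19/2 ≈ 9.5000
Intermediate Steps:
U(z, A) = (2 + z)/(A + z)
a(Y) = -3/(-5 + Y) (a(Y) = (2 - 5)/(Y - 5) = -3/(-5 + Y))
a(-1)*((3*(-2))*(-2 + 5) + 37) = (-3/(-5 - 1))*((3*(-2))*(-2 + 5) + 37) = (-3/(-6))*(-6*3 + 37) = (-3*(-1/6))*(-18 + 37) = (1/2)*19 = 19/2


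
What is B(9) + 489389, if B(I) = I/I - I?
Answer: 489381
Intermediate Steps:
B(I) = 1 - I
B(9) + 489389 = (1 - 1*9) + 489389 = (1 - 9) + 489389 = -8 + 489389 = 489381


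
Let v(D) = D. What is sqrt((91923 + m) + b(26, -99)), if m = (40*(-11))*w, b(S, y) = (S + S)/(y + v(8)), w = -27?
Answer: sqrt(5086319)/7 ≈ 322.18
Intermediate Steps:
b(S, y) = 2*S/(8 + y) (b(S, y) = (S + S)/(y + 8) = (2*S)/(8 + y) = 2*S/(8 + y))
m = 11880 (m = (40*(-11))*(-27) = -440*(-27) = 11880)
sqrt((91923 + m) + b(26, -99)) = sqrt((91923 + 11880) + 2*26/(8 - 99)) = sqrt(103803 + 2*26/(-91)) = sqrt(103803 + 2*26*(-1/91)) = sqrt(103803 - 4/7) = sqrt(726617/7) = sqrt(5086319)/7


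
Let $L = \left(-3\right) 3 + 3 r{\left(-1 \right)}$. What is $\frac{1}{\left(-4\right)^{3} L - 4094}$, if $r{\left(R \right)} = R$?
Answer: $- \frac{1}{3326} \approx -0.00030066$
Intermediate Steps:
$L = -12$ ($L = \left(-3\right) 3 + 3 \left(-1\right) = -9 - 3 = -12$)
$\frac{1}{\left(-4\right)^{3} L - 4094} = \frac{1}{\left(-4\right)^{3} \left(-12\right) - 4094} = \frac{1}{\left(-64\right) \left(-12\right) - 4094} = \frac{1}{768 - 4094} = \frac{1}{-3326} = - \frac{1}{3326}$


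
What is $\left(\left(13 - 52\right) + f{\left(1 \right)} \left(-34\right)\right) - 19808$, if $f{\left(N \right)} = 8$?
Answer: $-20119$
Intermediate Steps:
$\left(\left(13 - 52\right) + f{\left(1 \right)} \left(-34\right)\right) - 19808 = \left(\left(13 - 52\right) + 8 \left(-34\right)\right) - 19808 = \left(-39 - 272\right) - 19808 = -311 - 19808 = -20119$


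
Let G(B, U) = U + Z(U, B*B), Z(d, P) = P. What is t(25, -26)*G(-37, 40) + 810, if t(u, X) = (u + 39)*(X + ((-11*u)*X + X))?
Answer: 640070058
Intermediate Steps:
G(B, U) = U + B² (G(B, U) = U + B*B = U + B²)
t(u, X) = (39 + u)*(2*X - 11*X*u) (t(u, X) = (39 + u)*(X + (-11*X*u + X)) = (39 + u)*(X + (X - 11*X*u)) = (39 + u)*(2*X - 11*X*u))
t(25, -26)*G(-37, 40) + 810 = (-26*(78 - 427*25 - 11*25²))*(40 + (-37)²) + 810 = (-26*(78 - 10675 - 11*625))*(40 + 1369) + 810 = -26*(78 - 10675 - 6875)*1409 + 810 = -26*(-17472)*1409 + 810 = 454272*1409 + 810 = 640069248 + 810 = 640070058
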